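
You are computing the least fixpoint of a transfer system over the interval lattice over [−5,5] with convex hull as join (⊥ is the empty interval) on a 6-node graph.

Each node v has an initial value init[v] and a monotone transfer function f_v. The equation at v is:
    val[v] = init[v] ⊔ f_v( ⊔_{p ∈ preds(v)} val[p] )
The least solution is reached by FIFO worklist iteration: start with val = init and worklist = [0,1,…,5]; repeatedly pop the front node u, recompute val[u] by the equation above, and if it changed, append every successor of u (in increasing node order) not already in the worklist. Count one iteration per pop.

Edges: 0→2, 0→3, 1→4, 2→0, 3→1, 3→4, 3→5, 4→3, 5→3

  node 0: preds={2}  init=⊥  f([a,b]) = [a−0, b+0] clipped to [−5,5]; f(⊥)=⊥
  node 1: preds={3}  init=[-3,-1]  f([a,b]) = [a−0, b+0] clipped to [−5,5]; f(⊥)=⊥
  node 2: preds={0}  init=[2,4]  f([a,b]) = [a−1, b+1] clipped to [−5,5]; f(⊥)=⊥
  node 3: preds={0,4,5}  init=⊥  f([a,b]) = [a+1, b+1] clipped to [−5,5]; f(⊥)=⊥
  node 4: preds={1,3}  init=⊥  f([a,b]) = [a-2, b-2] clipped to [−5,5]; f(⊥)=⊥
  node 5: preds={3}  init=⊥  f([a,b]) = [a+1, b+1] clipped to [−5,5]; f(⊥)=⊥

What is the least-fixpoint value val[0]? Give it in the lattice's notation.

Trace (32 dequeues):
  [1] u=0 | in [2,4] | out [2,4] | prev ⊥ | push {}
  [2] u=1 | in ⊥ | out [-3,-1] | ==
  [3] u=2 | in [2,4] | out [1,5] | prev [2,4] | push {0}
  [4] u=3 | in [2,4] | out [3,5] | prev ⊥ | push {1}
  [5] u=4 | in [-3,5] | out [-5,3] | prev ⊥ | push {3}
  [6] u=5 | in [3,5] | out [4,5] | prev ⊥ | push {}
  [7] u=0 | in [1,5] | out [1,5] | prev [2,4] | push {2}
  [8] u=1 | in [3,5] | out [-3,5] | prev [-3,-1] | push {4}
  [9] u=3 | in [-5,5] | out [-4,5] | prev [3,5] | push {1,5}
  [10] u=2 | in [1,5] | out [0,5] | prev [1,5] | push {0}
  [11] u=4 | in [-4,5] | out [-5,3] | ==
  [12] u=1 | in [-4,5] | out [-4,5] | prev [-3,5] | push {4}
  [13] u=5 | in [-4,5] | out [-3,5] | prev [4,5] | push {3}
  [14] u=0 | in [0,5] | out [0,5] | prev [1,5] | push {2}
  [15] u=4 | in [-4,5] | out [-5,3] | ==
  [16] u=3 | in [-5,5] | out [-4,5] | ==
  [17] u=2 | in [0,5] | out [-1,5] | prev [0,5] | push {0}
  [18] u=0 | in [-1,5] | out [-1,5] | prev [0,5] | push {2,3}
  [19] u=2 | in [-1,5] | out [-2,5] | prev [-1,5] | push {0}
  [20] u=3 | in [-5,5] | out [-4,5] | ==
  [21] u=0 | in [-2,5] | out [-2,5] | prev [-1,5] | push {2,3}
  [22] u=2 | in [-2,5] | out [-3,5] | prev [-2,5] | push {0}
  [23] u=3 | in [-5,5] | out [-4,5] | ==
  [24] u=0 | in [-3,5] | out [-3,5] | prev [-2,5] | push {2,3}
  [25] u=2 | in [-3,5] | out [-4,5] | prev [-3,5] | push {0}
  [26] u=3 | in [-5,5] | out [-4,5] | ==
  [27] u=0 | in [-4,5] | out [-4,5] | prev [-3,5] | push {2,3}
  [28] u=2 | in [-4,5] | out [-5,5] | prev [-4,5] | push {0}
  [29] u=3 | in [-5,5] | out [-4,5] | ==
  [30] u=0 | in [-5,5] | out [-5,5] | prev [-4,5] | push {2,3}
  [31] u=2 | in [-5,5] | out [-5,5] | ==
  [32] u=3 | in [-5,5] | out [-4,5] | ==

Converged values:
  [0] [-5,5]
  [1] [-4,5]
  [2] [-5,5]
  [3] [-4,5]
  [4] [-5,3]
  [5] [-3,5]

[-5,5]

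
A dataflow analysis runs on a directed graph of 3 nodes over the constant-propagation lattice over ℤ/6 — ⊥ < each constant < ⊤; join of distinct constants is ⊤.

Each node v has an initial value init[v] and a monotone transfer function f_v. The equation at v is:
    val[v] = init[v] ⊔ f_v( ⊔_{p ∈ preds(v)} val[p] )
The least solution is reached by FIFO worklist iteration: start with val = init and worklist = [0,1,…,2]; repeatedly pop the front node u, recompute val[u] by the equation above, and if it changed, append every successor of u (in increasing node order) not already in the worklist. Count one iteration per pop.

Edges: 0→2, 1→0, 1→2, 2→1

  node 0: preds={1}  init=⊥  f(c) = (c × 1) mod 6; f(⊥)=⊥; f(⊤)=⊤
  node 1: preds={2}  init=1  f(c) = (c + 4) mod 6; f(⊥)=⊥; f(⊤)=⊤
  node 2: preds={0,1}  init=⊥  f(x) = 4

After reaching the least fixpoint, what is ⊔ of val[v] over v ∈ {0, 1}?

Iteration log — 6 steps:
  step 1. node 0  ⊔preds=1  new=1  old=⊥  +wl: 
  step 2. node 1  ⊔preds=⊥  new=1  stable
  step 3. node 2  ⊔preds=1  new=4  old=⊥  +wl: 1
  step 4. node 1  ⊔preds=4  new=⊤  old=1  +wl: 0,2
  step 5. node 0  ⊔preds=⊤  new=⊤  old=1  +wl: 
  step 6. node 2  ⊔preds=⊤  new=4  stable

Least fixpoint reached:
  node 0: ⊤
  node 1: ⊤
  node 2: 4

⊤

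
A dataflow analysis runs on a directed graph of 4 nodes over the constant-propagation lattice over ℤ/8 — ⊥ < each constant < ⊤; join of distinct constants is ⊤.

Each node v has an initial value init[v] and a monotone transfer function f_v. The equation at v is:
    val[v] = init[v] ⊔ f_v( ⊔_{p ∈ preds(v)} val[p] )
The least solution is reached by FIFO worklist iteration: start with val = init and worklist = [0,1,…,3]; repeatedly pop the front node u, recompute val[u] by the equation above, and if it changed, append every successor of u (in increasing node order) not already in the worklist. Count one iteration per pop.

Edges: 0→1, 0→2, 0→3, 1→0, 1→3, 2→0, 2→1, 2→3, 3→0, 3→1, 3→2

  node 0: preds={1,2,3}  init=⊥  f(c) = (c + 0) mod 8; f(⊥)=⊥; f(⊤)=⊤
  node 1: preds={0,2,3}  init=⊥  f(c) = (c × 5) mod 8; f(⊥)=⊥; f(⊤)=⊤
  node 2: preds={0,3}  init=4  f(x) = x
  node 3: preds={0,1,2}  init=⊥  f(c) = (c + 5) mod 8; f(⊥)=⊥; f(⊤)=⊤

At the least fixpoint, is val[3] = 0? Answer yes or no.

Iteration log — 11 steps:
  step 1. node 0  ⊔preds=4  new=4  old=⊥  +wl: 
  step 2. node 1  ⊔preds=4  new=4  old=⊥  +wl: 0
  step 3. node 2  ⊔preds=4  new=4  stable
  step 4. node 3  ⊔preds=4  new=1  old=⊥  +wl: 1,2
  step 5. node 0  ⊔preds=⊤  new=⊤  old=4  +wl: 3
  step 6. node 1  ⊔preds=⊤  new=⊤  old=4  +wl: 0
  step 7. node 2  ⊔preds=⊤  new=⊤  old=4  +wl: 1
  step 8. node 3  ⊔preds=⊤  new=⊤  old=1  +wl: 2
  step 9. node 0  ⊔preds=⊤  new=⊤  stable
  step 10. node 1  ⊔preds=⊤  new=⊤  stable
  step 11. node 2  ⊔preds=⊤  new=⊤  stable

Least fixpoint reached:
  node 0: ⊤
  node 1: ⊤
  node 2: ⊤
  node 3: ⊤

no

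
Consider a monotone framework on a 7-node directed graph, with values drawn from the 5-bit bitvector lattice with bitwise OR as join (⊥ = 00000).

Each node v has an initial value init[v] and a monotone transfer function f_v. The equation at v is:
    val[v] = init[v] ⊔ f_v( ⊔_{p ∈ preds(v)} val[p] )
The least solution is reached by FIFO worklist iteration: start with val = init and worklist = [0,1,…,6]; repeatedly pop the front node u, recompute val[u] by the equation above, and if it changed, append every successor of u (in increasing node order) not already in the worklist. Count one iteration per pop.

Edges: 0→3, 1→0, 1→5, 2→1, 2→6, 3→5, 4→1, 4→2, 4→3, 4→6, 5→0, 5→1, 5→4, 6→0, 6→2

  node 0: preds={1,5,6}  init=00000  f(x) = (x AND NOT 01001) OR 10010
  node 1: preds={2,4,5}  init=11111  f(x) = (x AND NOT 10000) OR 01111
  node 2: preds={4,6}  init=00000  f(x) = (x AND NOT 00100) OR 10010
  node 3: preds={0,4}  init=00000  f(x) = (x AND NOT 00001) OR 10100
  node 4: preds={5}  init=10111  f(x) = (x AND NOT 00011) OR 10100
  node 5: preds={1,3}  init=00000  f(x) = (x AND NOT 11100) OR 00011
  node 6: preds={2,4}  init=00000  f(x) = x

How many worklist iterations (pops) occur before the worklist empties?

11

Worklist (11 pops):
  #1 pop 0: in=11111 → 10110 (was 00000); enqueue []
  #2 pop 1: in=10111 → 11111 (no change)
  #3 pop 2: in=10111 → 10011 (was 00000); enqueue [1]
  #4 pop 3: in=10111 → 10110 (was 00000); enqueue []
  #5 pop 4: in=00000 → 10111 (no change)
  #6 pop 5: in=11111 → 00011 (was 00000); enqueue [0,4]
  #7 pop 6: in=10111 → 10111 (was 00000); enqueue [2]
  #8 pop 1: in=10111 → 11111 (no change)
  #9 pop 0: in=11111 → 10110 (no change)
  #10 pop 4: in=00011 → 10111 (no change)
  #11 pop 2: in=10111 → 10011 (no change)

Fixpoint:
  val[0] = 10110
  val[1] = 11111
  val[2] = 10011
  val[3] = 10110
  val[4] = 10111
  val[5] = 00011
  val[6] = 10111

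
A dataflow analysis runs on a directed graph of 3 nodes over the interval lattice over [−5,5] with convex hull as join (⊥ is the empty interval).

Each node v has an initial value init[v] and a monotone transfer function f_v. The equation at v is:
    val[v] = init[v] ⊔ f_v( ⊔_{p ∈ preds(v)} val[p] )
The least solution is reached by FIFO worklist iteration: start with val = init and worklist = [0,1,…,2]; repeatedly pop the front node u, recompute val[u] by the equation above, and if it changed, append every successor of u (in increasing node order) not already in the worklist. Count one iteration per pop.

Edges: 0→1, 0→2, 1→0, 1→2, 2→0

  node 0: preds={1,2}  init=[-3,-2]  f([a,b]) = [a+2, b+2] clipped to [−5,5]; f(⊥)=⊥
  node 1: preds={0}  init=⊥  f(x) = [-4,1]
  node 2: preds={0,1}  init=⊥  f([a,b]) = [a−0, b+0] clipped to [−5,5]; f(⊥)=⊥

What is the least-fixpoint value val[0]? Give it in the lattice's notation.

Trace (10 dequeues):
  [1] u=0 | in ⊥ | out [-3,-2] | ==
  [2] u=1 | in [-3,-2] | out [-4,1] | prev ⊥ | push {0}
  [3] u=2 | in [-4,1] | out [-4,1] | prev ⊥ | push {}
  [4] u=0 | in [-4,1] | out [-3,3] | prev [-3,-2] | push {1,2}
  [5] u=1 | in [-3,3] | out [-4,1] | ==
  [6] u=2 | in [-4,3] | out [-4,3] | prev [-4,1] | push {0}
  [7] u=0 | in [-4,3] | out [-3,5] | prev [-3,3] | push {1,2}
  [8] u=1 | in [-3,5] | out [-4,1] | ==
  [9] u=2 | in [-4,5] | out [-4,5] | prev [-4,3] | push {0}
  [10] u=0 | in [-4,5] | out [-3,5] | ==

Converged values:
  [0] [-3,5]
  [1] [-4,1]
  [2] [-4,5]

[-3,5]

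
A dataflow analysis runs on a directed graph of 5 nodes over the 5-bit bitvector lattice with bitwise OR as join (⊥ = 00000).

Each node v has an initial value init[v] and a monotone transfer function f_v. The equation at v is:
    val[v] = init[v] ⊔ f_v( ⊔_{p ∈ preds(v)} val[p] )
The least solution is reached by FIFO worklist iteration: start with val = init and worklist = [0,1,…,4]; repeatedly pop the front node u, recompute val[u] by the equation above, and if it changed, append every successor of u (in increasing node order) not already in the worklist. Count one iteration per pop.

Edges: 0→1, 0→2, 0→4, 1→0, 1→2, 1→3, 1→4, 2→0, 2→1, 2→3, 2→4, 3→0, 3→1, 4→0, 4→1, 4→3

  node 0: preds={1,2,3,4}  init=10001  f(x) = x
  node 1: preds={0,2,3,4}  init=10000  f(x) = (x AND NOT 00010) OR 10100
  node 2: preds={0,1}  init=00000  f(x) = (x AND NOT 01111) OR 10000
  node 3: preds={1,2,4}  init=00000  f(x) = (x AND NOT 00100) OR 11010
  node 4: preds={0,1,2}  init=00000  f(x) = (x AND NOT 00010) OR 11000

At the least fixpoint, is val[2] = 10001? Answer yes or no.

no

Trace (11 dequeues):
  [1] u=0 | in 10000 | out 10001 | ==
  [2] u=1 | in 10001 | out 10101 | prev 10000 | push {0}
  [3] u=2 | in 10101 | out 10000 | prev 00000 | push {1}
  [4] u=3 | in 10101 | out 11011 | prev 00000 | push {}
  [5] u=4 | in 10101 | out 11101 | prev 00000 | push {3}
  [6] u=0 | in 11111 | out 11111 | prev 10001 | push {2,4}
  [7] u=1 | in 11111 | out 11101 | prev 10101 | push {0}
  [8] u=3 | in 11101 | out 11011 | ==
  [9] u=2 | in 11111 | out 10000 | ==
  [10] u=4 | in 11111 | out 11101 | ==
  [11] u=0 | in 11111 | out 11111 | ==

Converged values:
  [0] 11111
  [1] 11101
  [2] 10000
  [3] 11011
  [4] 11101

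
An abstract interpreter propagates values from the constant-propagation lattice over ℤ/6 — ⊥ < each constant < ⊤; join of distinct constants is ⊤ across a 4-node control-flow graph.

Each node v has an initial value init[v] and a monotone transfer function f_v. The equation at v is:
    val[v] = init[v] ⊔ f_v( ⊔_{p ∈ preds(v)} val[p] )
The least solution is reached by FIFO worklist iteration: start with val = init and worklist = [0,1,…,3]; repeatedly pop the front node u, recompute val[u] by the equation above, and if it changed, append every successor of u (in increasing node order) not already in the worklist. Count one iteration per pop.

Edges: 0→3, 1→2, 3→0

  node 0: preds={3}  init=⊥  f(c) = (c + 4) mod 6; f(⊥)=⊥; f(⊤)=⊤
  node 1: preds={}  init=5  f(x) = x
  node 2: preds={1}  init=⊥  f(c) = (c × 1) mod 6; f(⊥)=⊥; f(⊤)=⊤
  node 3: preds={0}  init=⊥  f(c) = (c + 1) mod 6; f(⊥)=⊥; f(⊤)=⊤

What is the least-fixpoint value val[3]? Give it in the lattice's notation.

⊥

Iteration log — 4 steps:
  step 1. node 0  ⊔preds=⊥  new=⊥  stable
  step 2. node 1  ⊔preds=⊥  new=5  stable
  step 3. node 2  ⊔preds=5  new=5  old=⊥  +wl: 
  step 4. node 3  ⊔preds=⊥  new=⊥  stable

Least fixpoint reached:
  node 0: ⊥
  node 1: 5
  node 2: 5
  node 3: ⊥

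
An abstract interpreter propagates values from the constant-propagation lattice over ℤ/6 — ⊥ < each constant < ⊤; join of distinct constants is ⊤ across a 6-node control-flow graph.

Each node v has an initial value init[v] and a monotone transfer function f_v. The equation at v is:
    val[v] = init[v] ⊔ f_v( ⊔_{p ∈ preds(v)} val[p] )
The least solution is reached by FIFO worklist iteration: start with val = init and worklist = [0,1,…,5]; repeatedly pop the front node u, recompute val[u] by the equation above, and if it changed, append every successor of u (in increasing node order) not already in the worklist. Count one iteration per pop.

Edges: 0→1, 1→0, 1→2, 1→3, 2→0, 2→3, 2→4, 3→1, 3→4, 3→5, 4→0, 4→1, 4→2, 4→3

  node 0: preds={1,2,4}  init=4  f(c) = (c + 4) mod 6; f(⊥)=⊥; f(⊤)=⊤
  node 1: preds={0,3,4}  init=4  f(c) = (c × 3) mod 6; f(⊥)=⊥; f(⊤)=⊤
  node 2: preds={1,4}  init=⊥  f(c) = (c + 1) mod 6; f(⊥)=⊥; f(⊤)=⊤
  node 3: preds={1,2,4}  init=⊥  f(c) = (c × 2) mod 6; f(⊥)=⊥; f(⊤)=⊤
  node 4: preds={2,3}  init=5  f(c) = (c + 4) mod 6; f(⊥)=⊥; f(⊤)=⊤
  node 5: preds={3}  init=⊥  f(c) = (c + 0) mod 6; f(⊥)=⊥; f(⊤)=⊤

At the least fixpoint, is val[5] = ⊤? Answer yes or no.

Trace (10 dequeues):
  [1] u=0 | in ⊤ | out ⊤ | prev 4 | push {}
  [2] u=1 | in ⊤ | out ⊤ | prev 4 | push {0}
  [3] u=2 | in ⊤ | out ⊤ | prev ⊥ | push {}
  [4] u=3 | in ⊤ | out ⊤ | prev ⊥ | push {1}
  [5] u=4 | in ⊤ | out ⊤ | prev 5 | push {2,3}
  [6] u=5 | in ⊤ | out ⊤ | prev ⊥ | push {}
  [7] u=0 | in ⊤ | out ⊤ | ==
  [8] u=1 | in ⊤ | out ⊤ | ==
  [9] u=2 | in ⊤ | out ⊤ | ==
  [10] u=3 | in ⊤ | out ⊤ | ==

Converged values:
  [0] ⊤
  [1] ⊤
  [2] ⊤
  [3] ⊤
  [4] ⊤
  [5] ⊤

yes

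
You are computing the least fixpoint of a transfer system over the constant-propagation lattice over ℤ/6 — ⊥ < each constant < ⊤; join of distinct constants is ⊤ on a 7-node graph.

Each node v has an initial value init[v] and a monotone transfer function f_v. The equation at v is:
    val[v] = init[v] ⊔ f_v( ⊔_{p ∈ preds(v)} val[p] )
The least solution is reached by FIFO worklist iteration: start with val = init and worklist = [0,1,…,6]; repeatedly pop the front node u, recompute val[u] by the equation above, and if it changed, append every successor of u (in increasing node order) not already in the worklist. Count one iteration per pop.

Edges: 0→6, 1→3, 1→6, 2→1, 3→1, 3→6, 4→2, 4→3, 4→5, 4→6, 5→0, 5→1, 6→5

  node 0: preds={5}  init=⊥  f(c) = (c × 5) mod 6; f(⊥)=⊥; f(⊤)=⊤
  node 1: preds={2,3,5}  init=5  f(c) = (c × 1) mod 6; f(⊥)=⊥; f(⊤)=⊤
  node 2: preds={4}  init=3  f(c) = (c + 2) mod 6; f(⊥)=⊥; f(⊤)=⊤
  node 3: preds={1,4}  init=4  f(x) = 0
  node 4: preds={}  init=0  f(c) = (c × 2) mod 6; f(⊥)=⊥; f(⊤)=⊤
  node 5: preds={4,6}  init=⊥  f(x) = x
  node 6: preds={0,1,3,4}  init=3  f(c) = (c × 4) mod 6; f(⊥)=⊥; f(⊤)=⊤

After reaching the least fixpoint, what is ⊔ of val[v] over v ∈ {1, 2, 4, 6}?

Iteration log — 11 steps:
  step 1. node 0  ⊔preds=⊥  new=⊥  stable
  step 2. node 1  ⊔preds=⊤  new=⊤  old=5  +wl: 
  step 3. node 2  ⊔preds=0  new=⊤  old=3  +wl: 1
  step 4. node 3  ⊔preds=⊤  new=⊤  old=4  +wl: 
  step 5. node 4  ⊔preds=⊥  new=0  stable
  step 6. node 5  ⊔preds=⊤  new=⊤  old=⊥  +wl: 0
  step 7. node 6  ⊔preds=⊤  new=⊤  old=3  +wl: 5
  step 8. node 1  ⊔preds=⊤  new=⊤  stable
  step 9. node 0  ⊔preds=⊤  new=⊤  old=⊥  +wl: 6
  step 10. node 5  ⊔preds=⊤  new=⊤  stable
  step 11. node 6  ⊔preds=⊤  new=⊤  stable

Least fixpoint reached:
  node 0: ⊤
  node 1: ⊤
  node 2: ⊤
  node 3: ⊤
  node 4: 0
  node 5: ⊤
  node 6: ⊤

⊤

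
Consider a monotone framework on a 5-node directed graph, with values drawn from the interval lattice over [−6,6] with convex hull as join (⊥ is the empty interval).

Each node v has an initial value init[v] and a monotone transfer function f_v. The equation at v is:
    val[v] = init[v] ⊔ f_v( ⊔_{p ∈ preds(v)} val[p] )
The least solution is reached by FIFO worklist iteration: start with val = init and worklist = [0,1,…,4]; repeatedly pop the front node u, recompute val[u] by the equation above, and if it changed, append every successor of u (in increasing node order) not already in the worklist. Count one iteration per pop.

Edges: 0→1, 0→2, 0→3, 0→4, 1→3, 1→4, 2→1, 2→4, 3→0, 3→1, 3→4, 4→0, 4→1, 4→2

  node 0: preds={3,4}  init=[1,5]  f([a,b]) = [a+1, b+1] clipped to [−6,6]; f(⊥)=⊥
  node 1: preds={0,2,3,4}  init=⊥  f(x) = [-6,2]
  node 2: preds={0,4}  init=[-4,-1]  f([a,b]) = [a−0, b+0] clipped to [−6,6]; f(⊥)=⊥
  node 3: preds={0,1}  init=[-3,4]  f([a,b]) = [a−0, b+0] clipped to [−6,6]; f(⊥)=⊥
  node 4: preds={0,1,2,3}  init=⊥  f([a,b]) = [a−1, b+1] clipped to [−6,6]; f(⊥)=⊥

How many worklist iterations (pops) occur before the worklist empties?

13

Worklist (13 pops):
  #1 pop 0: in=[-3,4] → [-2,5] (was [1,5]); enqueue []
  #2 pop 1: in=[-4,5] → [-6,2] (was ⊥); enqueue []
  #3 pop 2: in=[-2,5] → [-4,5] (was [-4,-1]); enqueue [1]
  #4 pop 3: in=[-6,5] → [-6,5] (was [-3,4]); enqueue [0]
  #5 pop 4: in=[-6,5] → [-6,6] (was ⊥); enqueue [2]
  #6 pop 1: in=[-6,6] → [-6,2] (no change)
  #7 pop 0: in=[-6,6] → [-5,6] (was [-2,5]); enqueue [1,3,4]
  #8 pop 2: in=[-6,6] → [-6,6] (was [-4,5]); enqueue []
  #9 pop 1: in=[-6,6] → [-6,2] (no change)
  #10 pop 3: in=[-6,6] → [-6,6] (was [-6,5]); enqueue [0,1]
  #11 pop 4: in=[-6,6] → [-6,6] (no change)
  #12 pop 0: in=[-6,6] → [-5,6] (no change)
  #13 pop 1: in=[-6,6] → [-6,2] (no change)

Fixpoint:
  val[0] = [-5,6]
  val[1] = [-6,2]
  val[2] = [-6,6]
  val[3] = [-6,6]
  val[4] = [-6,6]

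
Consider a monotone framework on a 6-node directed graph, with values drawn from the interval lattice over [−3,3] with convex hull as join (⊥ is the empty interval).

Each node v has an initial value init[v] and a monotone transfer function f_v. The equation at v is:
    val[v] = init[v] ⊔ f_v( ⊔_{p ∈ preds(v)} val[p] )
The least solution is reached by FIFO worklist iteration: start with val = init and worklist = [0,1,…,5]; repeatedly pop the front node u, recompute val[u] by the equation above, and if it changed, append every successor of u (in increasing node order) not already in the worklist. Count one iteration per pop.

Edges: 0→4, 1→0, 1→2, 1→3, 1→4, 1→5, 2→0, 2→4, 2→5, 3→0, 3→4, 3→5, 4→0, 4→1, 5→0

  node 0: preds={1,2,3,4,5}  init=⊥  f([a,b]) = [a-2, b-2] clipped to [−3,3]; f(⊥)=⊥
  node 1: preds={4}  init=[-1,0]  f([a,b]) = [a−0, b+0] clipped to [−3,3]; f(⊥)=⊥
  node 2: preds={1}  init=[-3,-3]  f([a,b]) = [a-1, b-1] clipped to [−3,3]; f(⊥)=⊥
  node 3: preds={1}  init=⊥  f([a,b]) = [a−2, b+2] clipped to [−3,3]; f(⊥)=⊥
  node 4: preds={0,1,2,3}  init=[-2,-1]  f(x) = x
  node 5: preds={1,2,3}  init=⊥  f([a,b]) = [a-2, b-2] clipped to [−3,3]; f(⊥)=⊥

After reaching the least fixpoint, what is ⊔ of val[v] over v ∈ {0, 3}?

Iteration log — 23 steps:
  step 1. node 0  ⊔preds=[-3,0]  new=[-3,-2]  old=⊥  +wl: 
  step 2. node 1  ⊔preds=[-2,-1]  new=[-2,0]  old=[-1,0]  +wl: 0
  step 3. node 2  ⊔preds=[-2,0]  new=[-3,-1]  old=[-3,-3]  +wl: 
  step 4. node 3  ⊔preds=[-2,0]  new=[-3,2]  old=⊥  +wl: 
  step 5. node 4  ⊔preds=[-3,2]  new=[-3,2]  old=[-2,-1]  +wl: 1
  step 6. node 5  ⊔preds=[-3,2]  new=[-3,0]  old=⊥  +wl: 
  step 7. node 0  ⊔preds=[-3,2]  new=[-3,0]  old=[-3,-2]  +wl: 4
  step 8. node 1  ⊔preds=[-3,2]  new=[-3,2]  old=[-2,0]  +wl: 0,2,3,5
  step 9. node 4  ⊔preds=[-3,2]  new=[-3,2]  stable
  step 10. node 0  ⊔preds=[-3,2]  new=[-3,0]  stable
  step 11. node 2  ⊔preds=[-3,2]  new=[-3,1]  old=[-3,-1]  +wl: 0,4
  step 12. node 3  ⊔preds=[-3,2]  new=[-3,3]  old=[-3,2]  +wl: 
  step 13. node 5  ⊔preds=[-3,3]  new=[-3,1]  old=[-3,0]  +wl: 
  step 14. node 0  ⊔preds=[-3,3]  new=[-3,1]  old=[-3,0]  +wl: 
  step 15. node 4  ⊔preds=[-3,3]  new=[-3,3]  old=[-3,2]  +wl: 0,1
  step 16. node 0  ⊔preds=[-3,3]  new=[-3,1]  stable
  step 17. node 1  ⊔preds=[-3,3]  new=[-3,3]  old=[-3,2]  +wl: 0,2,3,4,5
  step 18. node 0  ⊔preds=[-3,3]  new=[-3,1]  stable
  step 19. node 2  ⊔preds=[-3,3]  new=[-3,2]  old=[-3,1]  +wl: 0
  step 20. node 3  ⊔preds=[-3,3]  new=[-3,3]  stable
  step 21. node 4  ⊔preds=[-3,3]  new=[-3,3]  stable
  step 22. node 5  ⊔preds=[-3,3]  new=[-3,1]  stable
  step 23. node 0  ⊔preds=[-3,3]  new=[-3,1]  stable

Least fixpoint reached:
  node 0: [-3,1]
  node 1: [-3,3]
  node 2: [-3,2]
  node 3: [-3,3]
  node 4: [-3,3]
  node 5: [-3,1]

[-3,3]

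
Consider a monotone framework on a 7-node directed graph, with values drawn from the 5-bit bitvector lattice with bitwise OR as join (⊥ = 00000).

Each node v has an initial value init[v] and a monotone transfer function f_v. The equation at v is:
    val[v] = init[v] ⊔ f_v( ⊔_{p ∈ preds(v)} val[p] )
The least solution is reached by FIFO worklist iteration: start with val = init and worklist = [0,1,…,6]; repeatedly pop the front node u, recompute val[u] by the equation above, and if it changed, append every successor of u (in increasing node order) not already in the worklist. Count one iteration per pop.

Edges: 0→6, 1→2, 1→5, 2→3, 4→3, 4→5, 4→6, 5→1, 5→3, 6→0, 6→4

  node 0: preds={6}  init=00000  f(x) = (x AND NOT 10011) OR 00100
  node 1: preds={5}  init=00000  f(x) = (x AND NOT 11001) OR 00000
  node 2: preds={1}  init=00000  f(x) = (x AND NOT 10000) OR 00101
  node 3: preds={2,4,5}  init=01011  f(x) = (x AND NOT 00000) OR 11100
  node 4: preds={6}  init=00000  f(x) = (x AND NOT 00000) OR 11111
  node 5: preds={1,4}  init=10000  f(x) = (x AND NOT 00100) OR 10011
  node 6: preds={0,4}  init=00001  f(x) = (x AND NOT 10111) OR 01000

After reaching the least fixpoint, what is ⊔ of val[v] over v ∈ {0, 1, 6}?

Worklist (15 pops):
  #1 pop 0: in=00001 → 00100 (was 00000); enqueue []
  #2 pop 1: in=10000 → 00000 (no change)
  #3 pop 2: in=00000 → 00101 (was 00000); enqueue []
  #4 pop 3: in=10101 → 11111 (was 01011); enqueue []
  #5 pop 4: in=00001 → 11111 (was 00000); enqueue [3]
  #6 pop 5: in=11111 → 11011 (was 10000); enqueue [1]
  #7 pop 6: in=11111 → 01001 (was 00001); enqueue [0,4]
  #8 pop 3: in=11111 → 11111 (no change)
  #9 pop 1: in=11011 → 00010 (was 00000); enqueue [2,5]
  #10 pop 0: in=01001 → 01100 (was 00100); enqueue [6]
  #11 pop 4: in=01001 → 11111 (no change)
  #12 pop 2: in=00010 → 00111 (was 00101); enqueue [3]
  #13 pop 5: in=11111 → 11011 (no change)
  #14 pop 6: in=11111 → 01001 (no change)
  #15 pop 3: in=11111 → 11111 (no change)

Fixpoint:
  val[0] = 01100
  val[1] = 00010
  val[2] = 00111
  val[3] = 11111
  val[4] = 11111
  val[5] = 11011
  val[6] = 01001

01111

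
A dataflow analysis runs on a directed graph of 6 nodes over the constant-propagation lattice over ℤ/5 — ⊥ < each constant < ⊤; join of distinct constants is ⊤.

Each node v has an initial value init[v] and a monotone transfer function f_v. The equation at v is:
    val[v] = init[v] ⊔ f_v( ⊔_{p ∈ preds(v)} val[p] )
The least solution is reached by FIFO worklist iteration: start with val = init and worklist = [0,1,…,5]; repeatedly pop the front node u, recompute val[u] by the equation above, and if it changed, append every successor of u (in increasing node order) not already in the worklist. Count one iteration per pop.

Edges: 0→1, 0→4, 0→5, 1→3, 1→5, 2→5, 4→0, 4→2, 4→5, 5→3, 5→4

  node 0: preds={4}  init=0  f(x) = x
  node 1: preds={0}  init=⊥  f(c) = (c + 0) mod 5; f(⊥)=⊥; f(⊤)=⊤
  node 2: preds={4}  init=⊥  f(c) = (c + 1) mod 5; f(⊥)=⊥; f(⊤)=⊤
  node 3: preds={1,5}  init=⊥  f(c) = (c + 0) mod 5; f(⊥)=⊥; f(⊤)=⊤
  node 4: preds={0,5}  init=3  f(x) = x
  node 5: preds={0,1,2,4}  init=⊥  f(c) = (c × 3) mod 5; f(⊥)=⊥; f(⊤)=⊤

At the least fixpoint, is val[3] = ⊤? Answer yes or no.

yes

Trace (11 dequeues):
  [1] u=0 | in 3 | out ⊤ | prev 0 | push {}
  [2] u=1 | in ⊤ | out ⊤ | prev ⊥ | push {}
  [3] u=2 | in 3 | out 4 | prev ⊥ | push {}
  [4] u=3 | in ⊤ | out ⊤ | prev ⊥ | push {}
  [5] u=4 | in ⊤ | out ⊤ | prev 3 | push {0,2}
  [6] u=5 | in ⊤ | out ⊤ | prev ⊥ | push {3,4}
  [7] u=0 | in ⊤ | out ⊤ | ==
  [8] u=2 | in ⊤ | out ⊤ | prev 4 | push {5}
  [9] u=3 | in ⊤ | out ⊤ | ==
  [10] u=4 | in ⊤ | out ⊤ | ==
  [11] u=5 | in ⊤ | out ⊤ | ==

Converged values:
  [0] ⊤
  [1] ⊤
  [2] ⊤
  [3] ⊤
  [4] ⊤
  [5] ⊤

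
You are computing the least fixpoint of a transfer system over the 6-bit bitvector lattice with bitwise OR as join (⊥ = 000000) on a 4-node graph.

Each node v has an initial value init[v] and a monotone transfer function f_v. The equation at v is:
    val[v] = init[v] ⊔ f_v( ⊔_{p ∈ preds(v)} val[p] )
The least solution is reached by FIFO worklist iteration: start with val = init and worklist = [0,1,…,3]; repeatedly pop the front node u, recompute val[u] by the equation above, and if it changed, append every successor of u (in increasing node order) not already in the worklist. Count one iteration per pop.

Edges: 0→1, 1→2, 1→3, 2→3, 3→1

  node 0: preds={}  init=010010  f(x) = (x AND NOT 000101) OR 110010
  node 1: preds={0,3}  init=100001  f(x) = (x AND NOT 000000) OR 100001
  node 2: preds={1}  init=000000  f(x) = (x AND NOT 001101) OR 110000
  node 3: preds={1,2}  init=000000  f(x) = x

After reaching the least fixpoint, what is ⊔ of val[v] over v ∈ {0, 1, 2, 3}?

Trace (5 dequeues):
  [1] u=0 | in 000000 | out 110010 | prev 010010 | push {}
  [2] u=1 | in 110010 | out 110011 | prev 100001 | push {}
  [3] u=2 | in 110011 | out 110010 | prev 000000 | push {}
  [4] u=3 | in 110011 | out 110011 | prev 000000 | push {1}
  [5] u=1 | in 110011 | out 110011 | ==

Converged values:
  [0] 110010
  [1] 110011
  [2] 110010
  [3] 110011

110011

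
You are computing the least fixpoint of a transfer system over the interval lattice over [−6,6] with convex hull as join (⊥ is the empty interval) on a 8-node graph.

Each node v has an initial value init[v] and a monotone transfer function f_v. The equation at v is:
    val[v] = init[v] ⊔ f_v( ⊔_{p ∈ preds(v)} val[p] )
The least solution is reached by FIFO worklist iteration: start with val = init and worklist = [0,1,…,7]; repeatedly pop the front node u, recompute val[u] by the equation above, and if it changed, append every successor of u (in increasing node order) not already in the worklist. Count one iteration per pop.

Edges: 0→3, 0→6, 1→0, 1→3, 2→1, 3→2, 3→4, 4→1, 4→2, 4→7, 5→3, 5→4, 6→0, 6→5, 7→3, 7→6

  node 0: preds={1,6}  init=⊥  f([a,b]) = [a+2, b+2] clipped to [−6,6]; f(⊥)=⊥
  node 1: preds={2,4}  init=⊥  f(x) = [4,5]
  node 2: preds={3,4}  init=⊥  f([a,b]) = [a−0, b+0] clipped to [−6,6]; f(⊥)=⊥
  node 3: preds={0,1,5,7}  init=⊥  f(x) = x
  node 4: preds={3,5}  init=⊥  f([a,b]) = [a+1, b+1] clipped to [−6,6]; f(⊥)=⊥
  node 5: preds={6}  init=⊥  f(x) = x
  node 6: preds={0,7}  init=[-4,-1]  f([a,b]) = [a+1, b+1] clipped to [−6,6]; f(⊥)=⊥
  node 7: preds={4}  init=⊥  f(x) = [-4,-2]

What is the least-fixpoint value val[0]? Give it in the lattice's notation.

[-2,6]

Worklist (24 pops):
  #1 pop 0: in=[-4,-1] → [-2,1] (was ⊥); enqueue []
  #2 pop 1: in=⊥ → [4,5] (was ⊥); enqueue [0]
  #3 pop 2: in=⊥ → ⊥ (no change)
  #4 pop 3: in=[-2,5] → [-2,5] (was ⊥); enqueue [2]
  #5 pop 4: in=[-2,5] → [-1,6] (was ⊥); enqueue [1]
  #6 pop 5: in=[-4,-1] → [-4,-1] (was ⊥); enqueue [3,4]
  #7 pop 6: in=[-2,1] → [-4,2] (was [-4,-1]); enqueue [5]
  #8 pop 7: in=[-1,6] → [-4,-2] (was ⊥); enqueue [6]
  #9 pop 0: in=[-4,5] → [-2,6] (was [-2,1]); enqueue []
  #10 pop 2: in=[-2,6] → [-2,6] (was ⊥); enqueue []
  #11 pop 1: in=[-2,6] → [4,5] (no change)
  #12 pop 3: in=[-4,6] → [-4,6] (was [-2,5]); enqueue [2]
  #13 pop 4: in=[-4,6] → [-3,6] (was [-1,6]); enqueue [1,7]
  #14 pop 5: in=[-4,2] → [-4,2] (was [-4,-1]); enqueue [3,4]
  #15 pop 6: in=[-4,6] → [-4,6] (was [-4,2]); enqueue [0,5]
  #16 pop 2: in=[-4,6] → [-4,6] (was [-2,6]); enqueue []
  #17 pop 1: in=[-4,6] → [4,5] (no change)
  #18 pop 7: in=[-3,6] → [-4,-2] (no change)
  #19 pop 3: in=[-4,6] → [-4,6] (no change)
  #20 pop 4: in=[-4,6] → [-3,6] (no change)
  #21 pop 0: in=[-4,6] → [-2,6] (no change)
  #22 pop 5: in=[-4,6] → [-4,6] (was [-4,2]); enqueue [3,4]
  #23 pop 3: in=[-4,6] → [-4,6] (no change)
  #24 pop 4: in=[-4,6] → [-3,6] (no change)

Fixpoint:
  val[0] = [-2,6]
  val[1] = [4,5]
  val[2] = [-4,6]
  val[3] = [-4,6]
  val[4] = [-3,6]
  val[5] = [-4,6]
  val[6] = [-4,6]
  val[7] = [-4,-2]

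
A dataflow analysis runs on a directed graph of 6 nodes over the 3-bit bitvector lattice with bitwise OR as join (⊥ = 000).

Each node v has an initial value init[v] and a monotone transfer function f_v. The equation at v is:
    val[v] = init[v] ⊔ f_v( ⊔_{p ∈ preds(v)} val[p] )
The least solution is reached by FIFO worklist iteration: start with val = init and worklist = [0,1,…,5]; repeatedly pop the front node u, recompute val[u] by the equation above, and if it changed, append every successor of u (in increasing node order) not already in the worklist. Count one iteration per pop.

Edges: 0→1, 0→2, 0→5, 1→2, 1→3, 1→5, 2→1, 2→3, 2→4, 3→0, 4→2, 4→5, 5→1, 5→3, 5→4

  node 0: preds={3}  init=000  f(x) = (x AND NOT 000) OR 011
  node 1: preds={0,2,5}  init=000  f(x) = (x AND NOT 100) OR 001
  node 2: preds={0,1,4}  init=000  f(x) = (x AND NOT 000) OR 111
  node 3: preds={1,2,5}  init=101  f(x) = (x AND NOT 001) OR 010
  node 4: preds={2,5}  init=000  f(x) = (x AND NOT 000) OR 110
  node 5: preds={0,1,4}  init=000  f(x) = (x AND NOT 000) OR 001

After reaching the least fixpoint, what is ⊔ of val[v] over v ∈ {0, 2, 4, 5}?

111

Worklist (11 pops):
  #1 pop 0: in=101 → 111 (was 000); enqueue []
  #2 pop 1: in=111 → 011 (was 000); enqueue []
  #3 pop 2: in=111 → 111 (was 000); enqueue [1]
  #4 pop 3: in=111 → 111 (was 101); enqueue [0]
  #5 pop 4: in=111 → 111 (was 000); enqueue [2]
  #6 pop 5: in=111 → 111 (was 000); enqueue [3,4]
  #7 pop 1: in=111 → 011 (no change)
  #8 pop 0: in=111 → 111 (no change)
  #9 pop 2: in=111 → 111 (no change)
  #10 pop 3: in=111 → 111 (no change)
  #11 pop 4: in=111 → 111 (no change)

Fixpoint:
  val[0] = 111
  val[1] = 011
  val[2] = 111
  val[3] = 111
  val[4] = 111
  val[5] = 111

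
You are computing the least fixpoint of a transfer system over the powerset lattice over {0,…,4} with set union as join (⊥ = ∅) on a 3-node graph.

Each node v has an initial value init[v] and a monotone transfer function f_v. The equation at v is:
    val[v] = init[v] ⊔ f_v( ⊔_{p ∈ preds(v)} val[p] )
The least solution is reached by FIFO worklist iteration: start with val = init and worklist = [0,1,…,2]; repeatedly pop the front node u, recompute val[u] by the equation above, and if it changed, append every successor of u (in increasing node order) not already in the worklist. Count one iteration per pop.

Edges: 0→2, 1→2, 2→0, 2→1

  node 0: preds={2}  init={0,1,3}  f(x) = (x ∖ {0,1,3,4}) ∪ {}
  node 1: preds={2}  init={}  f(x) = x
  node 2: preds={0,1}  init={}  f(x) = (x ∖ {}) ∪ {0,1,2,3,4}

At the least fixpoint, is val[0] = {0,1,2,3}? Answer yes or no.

yes

Worklist (6 pops):
  #1 pop 0: in={} → {0,1,3} (no change)
  #2 pop 1: in={} → {} (no change)
  #3 pop 2: in={0,1,3} → {0,1,2,3,4} (was {}); enqueue [0,1]
  #4 pop 0: in={0,1,2,3,4} → {0,1,2,3} (was {0,1,3}); enqueue [2]
  #5 pop 1: in={0,1,2,3,4} → {0,1,2,3,4} (was {}); enqueue []
  #6 pop 2: in={0,1,2,3,4} → {0,1,2,3,4} (no change)

Fixpoint:
  val[0] = {0,1,2,3}
  val[1] = {0,1,2,3,4}
  val[2] = {0,1,2,3,4}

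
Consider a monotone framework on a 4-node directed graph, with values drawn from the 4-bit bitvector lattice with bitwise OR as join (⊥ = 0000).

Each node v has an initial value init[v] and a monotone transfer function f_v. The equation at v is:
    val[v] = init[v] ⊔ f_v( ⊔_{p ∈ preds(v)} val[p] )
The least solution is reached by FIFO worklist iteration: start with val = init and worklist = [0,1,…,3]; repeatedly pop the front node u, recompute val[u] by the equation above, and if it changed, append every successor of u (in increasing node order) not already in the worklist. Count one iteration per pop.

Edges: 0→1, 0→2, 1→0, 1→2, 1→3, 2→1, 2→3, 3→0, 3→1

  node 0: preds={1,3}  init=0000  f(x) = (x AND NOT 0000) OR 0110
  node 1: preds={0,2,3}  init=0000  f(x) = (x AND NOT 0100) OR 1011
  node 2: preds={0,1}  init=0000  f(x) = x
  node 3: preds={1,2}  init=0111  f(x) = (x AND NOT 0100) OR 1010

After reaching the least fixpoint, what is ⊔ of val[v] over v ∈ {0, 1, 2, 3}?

1111

Trace (7 dequeues):
  [1] u=0 | in 0111 | out 0111 | prev 0000 | push {}
  [2] u=1 | in 0111 | out 1011 | prev 0000 | push {0}
  [3] u=2 | in 1111 | out 1111 | prev 0000 | push {1}
  [4] u=3 | in 1111 | out 1111 | prev 0111 | push {}
  [5] u=0 | in 1111 | out 1111 | prev 0111 | push {2}
  [6] u=1 | in 1111 | out 1011 | ==
  [7] u=2 | in 1111 | out 1111 | ==

Converged values:
  [0] 1111
  [1] 1011
  [2] 1111
  [3] 1111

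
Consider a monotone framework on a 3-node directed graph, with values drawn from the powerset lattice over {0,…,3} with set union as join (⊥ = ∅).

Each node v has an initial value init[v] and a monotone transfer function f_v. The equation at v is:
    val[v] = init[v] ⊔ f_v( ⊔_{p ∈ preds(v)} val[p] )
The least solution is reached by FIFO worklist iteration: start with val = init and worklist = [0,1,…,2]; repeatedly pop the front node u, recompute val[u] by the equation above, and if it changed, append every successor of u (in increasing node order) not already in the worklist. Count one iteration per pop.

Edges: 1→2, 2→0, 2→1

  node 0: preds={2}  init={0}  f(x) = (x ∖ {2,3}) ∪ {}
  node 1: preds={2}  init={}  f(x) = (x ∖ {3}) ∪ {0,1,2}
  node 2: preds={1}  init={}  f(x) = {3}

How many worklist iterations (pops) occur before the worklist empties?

Iteration log — 5 steps:
  step 1. node 0  ⊔preds={}  new={0}  stable
  step 2. node 1  ⊔preds={}  new={0,1,2}  old={}  +wl: 
  step 3. node 2  ⊔preds={0,1,2}  new={3}  old={}  +wl: 0,1
  step 4. node 0  ⊔preds={3}  new={0}  stable
  step 5. node 1  ⊔preds={3}  new={0,1,2}  stable

Least fixpoint reached:
  node 0: {0}
  node 1: {0,1,2}
  node 2: {3}

5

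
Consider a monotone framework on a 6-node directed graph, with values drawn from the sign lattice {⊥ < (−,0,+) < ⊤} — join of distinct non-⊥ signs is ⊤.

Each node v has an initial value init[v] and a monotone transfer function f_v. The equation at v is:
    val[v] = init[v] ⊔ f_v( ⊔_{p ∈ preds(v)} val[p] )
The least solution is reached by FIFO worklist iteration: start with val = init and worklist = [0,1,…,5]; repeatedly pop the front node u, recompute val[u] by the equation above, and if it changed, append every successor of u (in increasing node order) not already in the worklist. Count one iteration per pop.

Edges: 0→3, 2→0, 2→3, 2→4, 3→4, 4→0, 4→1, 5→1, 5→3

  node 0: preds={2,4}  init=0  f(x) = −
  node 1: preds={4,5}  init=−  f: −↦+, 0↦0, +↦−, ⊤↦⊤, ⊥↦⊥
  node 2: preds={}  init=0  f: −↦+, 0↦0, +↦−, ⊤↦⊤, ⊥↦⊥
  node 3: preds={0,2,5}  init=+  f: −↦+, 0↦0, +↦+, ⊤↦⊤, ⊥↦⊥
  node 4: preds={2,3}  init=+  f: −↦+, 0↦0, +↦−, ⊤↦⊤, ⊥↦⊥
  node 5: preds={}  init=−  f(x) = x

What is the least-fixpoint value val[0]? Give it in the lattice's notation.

⊤

Trace (8 dequeues):
  [1] u=0 | in ⊤ | out ⊤ | prev 0 | push {}
  [2] u=1 | in ⊤ | out ⊤ | prev − | push {}
  [3] u=2 | in ⊥ | out 0 | ==
  [4] u=3 | in ⊤ | out ⊤ | prev + | push {}
  [5] u=4 | in ⊤ | out ⊤ | prev + | push {0,1}
  [6] u=5 | in ⊥ | out − | ==
  [7] u=0 | in ⊤ | out ⊤ | ==
  [8] u=1 | in ⊤ | out ⊤ | ==

Converged values:
  [0] ⊤
  [1] ⊤
  [2] 0
  [3] ⊤
  [4] ⊤
  [5] −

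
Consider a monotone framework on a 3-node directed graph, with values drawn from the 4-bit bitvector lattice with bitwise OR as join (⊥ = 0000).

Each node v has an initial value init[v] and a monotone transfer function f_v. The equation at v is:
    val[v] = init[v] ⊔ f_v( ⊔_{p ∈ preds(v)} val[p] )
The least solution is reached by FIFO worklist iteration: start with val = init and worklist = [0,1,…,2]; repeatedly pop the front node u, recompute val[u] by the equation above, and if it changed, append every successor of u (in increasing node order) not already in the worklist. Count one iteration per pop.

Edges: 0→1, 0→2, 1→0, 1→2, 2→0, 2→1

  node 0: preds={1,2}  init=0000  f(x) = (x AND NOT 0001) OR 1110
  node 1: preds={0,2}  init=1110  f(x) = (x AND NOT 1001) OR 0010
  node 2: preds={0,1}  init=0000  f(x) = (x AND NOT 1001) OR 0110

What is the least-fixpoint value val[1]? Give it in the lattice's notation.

1110

Trace (5 dequeues):
  [1] u=0 | in 1110 | out 1110 | prev 0000 | push {}
  [2] u=1 | in 1110 | out 1110 | ==
  [3] u=2 | in 1110 | out 0110 | prev 0000 | push {0,1}
  [4] u=0 | in 1110 | out 1110 | ==
  [5] u=1 | in 1110 | out 1110 | ==

Converged values:
  [0] 1110
  [1] 1110
  [2] 0110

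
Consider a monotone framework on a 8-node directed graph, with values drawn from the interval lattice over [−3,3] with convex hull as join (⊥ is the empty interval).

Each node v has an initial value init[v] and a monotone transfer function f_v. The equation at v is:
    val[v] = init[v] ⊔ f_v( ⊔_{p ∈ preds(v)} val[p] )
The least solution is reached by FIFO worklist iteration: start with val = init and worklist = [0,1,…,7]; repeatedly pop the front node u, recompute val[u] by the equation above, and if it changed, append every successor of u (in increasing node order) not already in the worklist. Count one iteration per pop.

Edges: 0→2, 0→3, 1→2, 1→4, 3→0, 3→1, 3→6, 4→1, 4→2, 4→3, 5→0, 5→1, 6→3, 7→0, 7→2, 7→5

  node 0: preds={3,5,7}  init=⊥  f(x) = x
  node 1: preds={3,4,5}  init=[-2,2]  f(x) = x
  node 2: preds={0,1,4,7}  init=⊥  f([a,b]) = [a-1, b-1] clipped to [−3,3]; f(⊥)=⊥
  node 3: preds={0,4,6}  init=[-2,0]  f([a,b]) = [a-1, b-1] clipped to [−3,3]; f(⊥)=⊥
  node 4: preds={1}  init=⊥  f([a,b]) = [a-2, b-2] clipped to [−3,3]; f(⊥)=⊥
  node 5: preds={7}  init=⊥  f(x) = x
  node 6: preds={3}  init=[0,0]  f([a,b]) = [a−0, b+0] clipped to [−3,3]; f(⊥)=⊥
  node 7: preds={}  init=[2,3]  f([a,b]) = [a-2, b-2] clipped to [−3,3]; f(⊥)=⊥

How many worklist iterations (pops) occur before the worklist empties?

16

Trace (16 dequeues):
  [1] u=0 | in [-2,3] | out [-2,3] | prev ⊥ | push {}
  [2] u=1 | in [-2,0] | out [-2,2] | ==
  [3] u=2 | in [-2,3] | out [-3,2] | prev ⊥ | push {}
  [4] u=3 | in [-2,3] | out [-3,2] | prev [-2,0] | push {0,1}
  [5] u=4 | in [-2,2] | out [-3,0] | prev ⊥ | push {2,3}
  [6] u=5 | in [2,3] | out [2,3] | prev ⊥ | push {}
  [7] u=6 | in [-3,2] | out [-3,2] | prev [0,0] | push {}
  [8] u=7 | in ⊥ | out [2,3] | ==
  [9] u=0 | in [-3,3] | out [-3,3] | prev [-2,3] | push {}
  [10] u=1 | in [-3,3] | out [-3,3] | prev [-2,2] | push {4}
  [11] u=2 | in [-3,3] | out [-3,2] | ==
  [12] u=3 | in [-3,3] | out [-3,2] | ==
  [13] u=4 | in [-3,3] | out [-3,1] | prev [-3,0] | push {1,2,3}
  [14] u=1 | in [-3,3] | out [-3,3] | ==
  [15] u=2 | in [-3,3] | out [-3,2] | ==
  [16] u=3 | in [-3,3] | out [-3,2] | ==

Converged values:
  [0] [-3,3]
  [1] [-3,3]
  [2] [-3,2]
  [3] [-3,2]
  [4] [-3,1]
  [5] [2,3]
  [6] [-3,2]
  [7] [2,3]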